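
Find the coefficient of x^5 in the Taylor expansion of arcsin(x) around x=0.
Expand to order 5: arcsin(x) = 3·x^5/40 + x^3/6 + x + O(x^6).
The coefficient of x^5 is 3/40.

Final answer: 3/40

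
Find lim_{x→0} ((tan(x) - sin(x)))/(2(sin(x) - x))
Both numerator and denominator → 0 as x → 0; this is a 0/0 indeterminate form.
Expand each to leading order near x = 0: numerator ~ x^3/2, denominator ~ -x^3/3.
The limit of the ratio is -3/2.

Final answer: -3/2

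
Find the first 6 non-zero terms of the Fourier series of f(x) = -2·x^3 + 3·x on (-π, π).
(30 - 4·π^2)·sin(x) + (-6 + 2·π^2)·sin(2·x) + (26/9 - 4·π^2/3)·sin(3·x) + (-15/8 + π^2)·sin(4·x) + (174/125 - 4·π^2/5)·sin(5·x) + (-10/9 + 2·π^2/3)·sin(6·x)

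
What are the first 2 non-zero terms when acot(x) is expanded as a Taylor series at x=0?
-x + π/2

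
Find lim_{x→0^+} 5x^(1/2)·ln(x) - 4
The product is a 0·∞ indeterminate form at x → 0⁺.
Rewrite the product as 5·ln(x) / x^(-1/2) and apply L'Hôpital, or use the standard hierarchy x^(-1/2) ≫ |ln x| as x → 0⁺.
The indeterminate product → 0, so the limit = -4.

Final answer: -4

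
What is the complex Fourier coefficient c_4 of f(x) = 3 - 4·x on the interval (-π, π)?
Compute the real Fourier coefficients first: a_4 = 0, b_4 = 2.
Then c_4 = (a_4 − i·b_4)/2 = -i.

Final answer: -i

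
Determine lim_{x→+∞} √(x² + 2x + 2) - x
This is an ∞ − ∞ indeterminate form.
Multiply and divide by the conjugate √(x²+2x + 2) + x; the x² terms cancel, leaving (2x + 2)/(√(x²+2x + 2)+x) → 2/2 = 1.
Limit = 1.

Final answer: 1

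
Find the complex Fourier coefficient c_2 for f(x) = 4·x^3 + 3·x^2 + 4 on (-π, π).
Compute the real Fourier coefficients first: a_2 = 3, b_2 = 6 - 4·π^2.
Then c_2 = (a_2 − i·b_2)/2 = 3/2 - 3·i + 2·i·π^2.

Final answer: 3/2 - 3·i + 2·i·π^2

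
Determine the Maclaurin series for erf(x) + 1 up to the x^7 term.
-x^7/(21·√(π)) + x^5/(5·√(π)) - 2·x^3/(3·√(π)) + 2·x/√(π) + 1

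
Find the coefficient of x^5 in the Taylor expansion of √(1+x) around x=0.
Expand to order 5: √(1+x) = 7·x^5/256 - 5·x^4/128 + x^3/16 - x^2/8 + x/2 + 1 + O(x^6).
The coefficient of x^5 is 7/256.

Final answer: 7/256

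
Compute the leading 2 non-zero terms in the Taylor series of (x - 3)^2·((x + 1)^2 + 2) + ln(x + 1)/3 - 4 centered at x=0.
x/3 + 23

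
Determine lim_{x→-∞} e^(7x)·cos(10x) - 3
Evaluate the dominant behaviour as x → -∞; each term tends to a finite value or vanishes.
Limit = -3.

Final answer: -3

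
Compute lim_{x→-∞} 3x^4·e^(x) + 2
The product is a 0·∞ indeterminate form at x → -∞.
Rewrite the product as 3x^4 / e^(-x) (an ∞/∞ form) and apply L'Hôpital, or use the standard hierarchy e^(|x|) ≫ |x^4| as x → -∞.
The indeterminate product → 0, so the limit = 2.

Final answer: 2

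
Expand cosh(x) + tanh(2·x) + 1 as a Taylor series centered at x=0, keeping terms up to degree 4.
x^4/24 - 8·x^3/3 + x^2/2 + 2·x + 2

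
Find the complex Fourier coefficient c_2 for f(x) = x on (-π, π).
Compute the real Fourier coefficients first: a_2 = 0, b_2 = -1.
Then c_2 = (a_2 − i·b_2)/2 = i/2.

Final answer: i/2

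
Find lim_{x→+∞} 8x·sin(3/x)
As x → +∞: let u = 3/x → 0⁺; then 8·x·sin(3/x) = 8·3·sin(u)/u → 8·3·1 = 24.
Limit = 24.

Final answer: 24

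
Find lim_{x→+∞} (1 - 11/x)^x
As x → +∞: this is the defining limit (1 - 11/x)^x → e^(-11).
Limit = e^(-11).

Final answer: e^(-11)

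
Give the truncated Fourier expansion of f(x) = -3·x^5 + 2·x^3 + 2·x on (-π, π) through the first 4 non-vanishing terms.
(-740 - 6·π^4 + 124·π^2)·sin(x) + (-17·π^2 + 47/2 + 3·π^4)·sin(2·x) + (-2·π^4 - 68/27 + 52·π^2/9)·sin(3·x) + (-23·π^2/8 + 5/64 + 3·π^4/2)·sin(4·x)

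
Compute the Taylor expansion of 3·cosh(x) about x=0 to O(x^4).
3·x^2/2 + 3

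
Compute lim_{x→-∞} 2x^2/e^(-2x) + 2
The quotient is an ∞/∞ indeterminate form as x → -∞.
Compare growth rates of the dominant terms (exponentials ≫ polynomials ≫ logarithms), or apply L'Hôpital's rule; the quotient → 0.
Adding the constant: 0 + 2 = 2. Limit = 2.

Final answer: 2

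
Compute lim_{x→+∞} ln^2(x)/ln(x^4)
This is an ∞/∞ indeterminate form as x → +∞.
Write ln(x^4) = 4·ln(x), reducing the quotient to ln(x)/4 → ∞.
Limit = ∞.

Final answer: ∞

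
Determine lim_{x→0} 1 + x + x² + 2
Direct substitution at x = 0 gives 3.

Final answer: 3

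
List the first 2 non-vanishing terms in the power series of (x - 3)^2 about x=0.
9 - 6·x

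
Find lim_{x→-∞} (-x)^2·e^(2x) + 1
The product is a 0·∞ indeterminate form at x → -∞.
Rewrite the product as (-x)^2 / e^(-2x) (an ∞/∞ form) and apply L'Hôpital, or use the standard hierarchy e^(2|x|) ≫ |(-x)^2| as x → -∞.
The indeterminate product → 0, so the limit = 1.

Final answer: 1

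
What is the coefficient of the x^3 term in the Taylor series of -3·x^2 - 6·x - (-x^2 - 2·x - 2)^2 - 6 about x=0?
Expand to order 3: -3·x^2 - 6·x - (-x^2 - 2·x - 2)^2 - 6 = -4·x^3 - 11·x^2 - 14·x - 10 + O(x^4).
The coefficient of x^3 is -4.

Final answer: -4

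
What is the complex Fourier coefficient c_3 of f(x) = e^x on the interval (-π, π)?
Compute the real Fourier coefficients first: a_3 = (1 - e^(2·π))·e^(-π)/(10·π), b_3 = (-3 + 3·e^(2·π))·e^(-π)/(10·π).
Then c_3 = (a_3 − i·b_3)/2 = -e^(π)/(20·π) + e^(-π)/(20·π) - 3·i·e^(π)/(20·π) + 3·i·e^(-π)/(20·π).

Final answer: -e^(π)/(20·π) + e^(-π)/(20·π) - 3·i·e^(π)/(20·π) + 3·i·e^(-π)/(20·π)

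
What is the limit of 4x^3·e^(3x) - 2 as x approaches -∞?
The product is a 0·∞ indeterminate form at x → -∞.
Rewrite the product as 4x^3 / e^(-3x) (an ∞/∞ form) and apply L'Hôpital, or use the standard hierarchy e^(3|x|) ≫ |x^3| as x → -∞.
The indeterminate product → 0, so the limit = -2.

Final answer: -2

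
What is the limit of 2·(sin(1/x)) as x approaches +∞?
Evaluate the dominant behaviour as x → +∞; each term tends to a finite value or vanishes.
Limit = 0.

Final answer: 0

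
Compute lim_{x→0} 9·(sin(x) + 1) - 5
Direct substitution at x = 0 gives 4.

Final answer: 4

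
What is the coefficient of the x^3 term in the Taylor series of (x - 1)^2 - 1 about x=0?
Expand to order 3: (x - 1)^2 - 1 = x^2 - 2·x + O(x^4).
The coefficient of x^3 is 0.

Final answer: 0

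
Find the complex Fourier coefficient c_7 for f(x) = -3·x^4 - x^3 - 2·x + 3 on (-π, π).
Compute the real Fourier coefficients first: a_7 = -144/2401 + 24·π^2/49, b_7 = -2·π^2/7 - 184/343.
Then c_7 = (a_7 − i·b_7)/2 = -72/2401 + 12·π^2/49 + 92·i/343 + i·π^2/7.

Final answer: -72/2401 + 12·π^2/49 + 92·i/343 + i·π^2/7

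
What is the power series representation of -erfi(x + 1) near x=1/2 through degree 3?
-erfi(3/2) - 2·e^(9/4)·(x - 1/2)/√(π) - 3·e^(9/4)·(x - 1/2)^2/√(π) - 11·e^(9/4)·(x - 1/2)^3/(3·√(π))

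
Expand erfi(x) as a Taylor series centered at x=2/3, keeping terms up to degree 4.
erfi(2/3) + 2·e^(4/9)·(x - 2/3)/√(π) + 4·e^(4/9)·(x - 2/3)^2/(3·√(π)) + 34·e^(4/9)·(x - 2/3)^3/(27·√(π)) + 70·e^(4/9)·(x - 2/3)^4/(81·√(π))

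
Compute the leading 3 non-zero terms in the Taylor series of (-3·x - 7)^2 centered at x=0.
9·x^2 + 42·x + 49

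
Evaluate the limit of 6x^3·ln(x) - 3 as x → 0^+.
The product is a 0·∞ indeterminate form at x → 0⁺.
Rewrite the product as 6·ln(x) / x^(-3) and apply L'Hôpital, or use the standard hierarchy x^(-3) ≫ |ln x| as x → 0⁺.
The indeterminate product → 0, so the limit = -3.

Final answer: -3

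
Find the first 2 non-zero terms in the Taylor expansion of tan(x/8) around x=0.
x^3/1536 + x/8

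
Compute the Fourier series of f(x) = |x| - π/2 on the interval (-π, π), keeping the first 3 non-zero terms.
-4·cos(x)/π - 4·cos(3·x)/(9·π) - 4·cos(5·x)/(25·π)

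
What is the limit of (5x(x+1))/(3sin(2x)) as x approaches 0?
Both numerator and denominator → 0 as x → 0; this is a 0/0 indeterminate form.
Expand each to leading order near x = 0: numerator ~ 5·x, denominator ~ 6·x.
The limit of the ratio is 5/6.

Final answer: 5/6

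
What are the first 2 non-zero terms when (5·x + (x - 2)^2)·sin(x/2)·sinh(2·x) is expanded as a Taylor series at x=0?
x^3 + 4·x^2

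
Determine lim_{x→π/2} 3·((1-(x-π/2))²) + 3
Direct substitution at x = π/2 gives 6.

Final answer: 6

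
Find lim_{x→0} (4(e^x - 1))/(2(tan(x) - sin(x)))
Both numerator and denominator → 0 as x → 0; this is a 0/0 indeterminate form.
Expand each to leading order near x = 0: numerator ~ 4·x, denominator ~ x^3.
The limit of the ratio is ∞.

Final answer: ∞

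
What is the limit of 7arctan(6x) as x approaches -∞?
Evaluate the dominant behaviour as x → -∞; each term tends to a finite value or vanishes.
Limit = -7·π/2.

Final answer: -7·π/2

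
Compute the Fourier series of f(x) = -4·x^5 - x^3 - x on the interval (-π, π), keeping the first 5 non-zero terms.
(-950 - 8·π^4 + 158·π^2)·sin(x) + (-19·π^2 + 59/2 + 4·π^4)·sin(2·x) + (-8·π^4/3 - 338/81 + 142·π^2/27)·sin(3·x) + (-2·π^2 + 5/4 + 2·π^4)·sin(4·x) + (-8·π^4/5 - 382/625 + 22·π^2/25)·sin(5·x)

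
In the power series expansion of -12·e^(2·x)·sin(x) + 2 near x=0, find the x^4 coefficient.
Expand to order 4: -12·e^(2·x)·sin(x) + 2 = -12·x^4 - 22·x^3 - 24·x^2 - 12·x + 2 + O(x^5).
The coefficient of x^4 is -12.

Final answer: -12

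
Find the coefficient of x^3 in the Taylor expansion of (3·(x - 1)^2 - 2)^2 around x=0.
Expand to order 3: (3·(x - 1)^2 - 2)^2 = -36·x^3 + 42·x^2 - 12·x + 1 + O(x^4).
The coefficient of x^3 is -36.

Final answer: -36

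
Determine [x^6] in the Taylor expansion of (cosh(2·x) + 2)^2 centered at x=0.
Expand to order 6: (cosh(2·x) + 2)^2 = 16·x^6/5 + 8·x^4 + 12·x^2 + 9 + O(x^7).
The coefficient of x^6 is 16/5.

Final answer: 16/5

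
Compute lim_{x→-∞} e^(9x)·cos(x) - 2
Evaluate the dominant behaviour as x → -∞; each term tends to a finite value or vanishes.
Limit = -2.

Final answer: -2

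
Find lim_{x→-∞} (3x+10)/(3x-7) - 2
Evaluate the dominant behaviour as x → -∞; each term tends to a finite value or vanishes.
Limit = -1.

Final answer: -1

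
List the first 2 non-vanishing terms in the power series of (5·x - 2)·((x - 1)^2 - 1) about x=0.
-12·x^2 + 4·x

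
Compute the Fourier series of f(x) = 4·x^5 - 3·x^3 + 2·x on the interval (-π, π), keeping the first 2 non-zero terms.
(-166·π^2 + 8·π^4 + 1000)·sin(x) + (-4·π^4 - 73/2 + 23·π^2)·sin(2·x)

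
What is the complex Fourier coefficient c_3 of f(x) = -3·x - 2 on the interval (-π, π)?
Compute the real Fourier coefficients first: a_3 = 0, b_3 = -2.
Then c_3 = (a_3 − i·b_3)/2 = i.

Final answer: i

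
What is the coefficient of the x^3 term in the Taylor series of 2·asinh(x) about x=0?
Expand to order 3: 2·asinh(x) = -x^3/3 + 2·x + O(x^4).
The coefficient of x^3 is -1/3.

Final answer: -1/3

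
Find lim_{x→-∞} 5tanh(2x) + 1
Evaluate the dominant behaviour as x → -∞; each term tends to a finite value or vanishes.
Limit = -4.

Final answer: -4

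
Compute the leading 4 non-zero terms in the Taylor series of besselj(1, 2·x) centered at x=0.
-x^7/144 + x^5/12 - x^3/2 + x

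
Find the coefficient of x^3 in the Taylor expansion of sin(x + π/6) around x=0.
Expand to order 3: sin(x + π/6) = -√(3)·x^3/12 - x^2/4 + √(3)·x/2 + 1/2 + O(x^4).
The coefficient of x^3 is -√(3)/12.

Final answer: -√(3)/12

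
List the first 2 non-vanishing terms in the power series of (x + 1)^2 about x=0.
2·x + 1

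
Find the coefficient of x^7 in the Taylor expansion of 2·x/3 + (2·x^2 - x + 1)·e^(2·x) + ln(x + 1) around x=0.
Expand to order 7: 2·x/3 + (2·x^2 - x + 1)·e^(2·x) + ln(x + 1) = 193·x^7/315 + 89·x^6/90 + 37·x^5/15 + 37·x^4/12 + 11·x^3/3 + 3·x^2/2 + 8·x/3 + 1 + O(x^8).
The coefficient of x^7 is 193/315.

Final answer: 193/315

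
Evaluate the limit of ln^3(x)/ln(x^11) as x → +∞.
This is an ∞/∞ indeterminate form as x → +∞.
Write ln(x^11) = 11·ln(x), reducing the quotient to ln^2(x)/11 → ∞.
Limit = ∞.

Final answer: ∞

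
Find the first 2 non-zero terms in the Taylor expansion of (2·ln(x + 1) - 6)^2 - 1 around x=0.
35 - 24·x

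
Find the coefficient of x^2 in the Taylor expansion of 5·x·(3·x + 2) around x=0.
Expand to order 2: 5·x·(3·x + 2) = 15·x^2 + 10·x + O(x^3).
The coefficient of x^2 is 15.

Final answer: 15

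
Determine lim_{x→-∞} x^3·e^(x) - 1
The product is a 0·∞ indeterminate form at x → -∞.
Rewrite the product as x^3 / e^(-x) (an ∞/∞ form) and apply L'Hôpital, or use the standard hierarchy e^(|x|) ≫ |x^3| as x → -∞.
The indeterminate product → 0, so the limit = -1.

Final answer: -1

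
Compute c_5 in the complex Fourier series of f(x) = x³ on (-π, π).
Compute the real Fourier coefficients first: a_5 = 0, b_5 = -12/125 + 2·π^2/5.
Then c_5 = (a_5 − i·b_5)/2 = -i·π^2/5 + 6·i/125.

Final answer: -i·π^2/5 + 6·i/125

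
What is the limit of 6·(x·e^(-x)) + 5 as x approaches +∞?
Evaluate the dominant behaviour as x → +∞; each term tends to a finite value or vanishes.
Limit = 5.

Final answer: 5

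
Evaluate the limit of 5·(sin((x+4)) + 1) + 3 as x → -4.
Direct substitution at x = -4 gives 8.

Final answer: 8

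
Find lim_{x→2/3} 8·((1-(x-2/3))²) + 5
Direct substitution at x = 2/3 gives 13.

Final answer: 13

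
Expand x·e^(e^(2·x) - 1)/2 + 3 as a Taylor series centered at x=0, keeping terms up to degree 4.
10·x^4/3 + 2·x^3 + x^2 + x/2 + 3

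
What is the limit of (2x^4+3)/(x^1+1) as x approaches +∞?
This is an ∞/∞ indeterminate form as x → +∞.
Divide numerator and denominator by x^4 and let the lower-order terms vanish; the numerator's degree 4 exceeds the denominator's degree 1, so the quotient diverges.
Limit = ∞.

Final answer: ∞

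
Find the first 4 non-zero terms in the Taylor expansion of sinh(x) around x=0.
x^7/5040 + x^5/120 + x^3/6 + x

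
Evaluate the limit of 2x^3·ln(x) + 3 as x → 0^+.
The product is a 0·∞ indeterminate form at x → 0⁺.
Rewrite the product as 2·ln(x) / x^(-3) and apply L'Hôpital, or use the standard hierarchy x^(-3) ≫ |ln x| as x → 0⁺.
The indeterminate product → 0, so the limit = 3.

Final answer: 3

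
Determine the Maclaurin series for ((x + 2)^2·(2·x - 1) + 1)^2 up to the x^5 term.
28·x^5 + 65·x^4 + 44·x^3 - 26·x^2 - 24·x + 9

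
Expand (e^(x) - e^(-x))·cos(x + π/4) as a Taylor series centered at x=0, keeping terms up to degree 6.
√(2)·x^6/90 - √(2)·x^5/30 - √(2)·x^3/3 - √(2)·x^2 + √(2)·x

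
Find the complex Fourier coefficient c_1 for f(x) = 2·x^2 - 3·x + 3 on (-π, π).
Compute the real Fourier coefficients first: a_1 = -8, b_1 = -6.
Then c_1 = (a_1 − i·b_1)/2 = -4 + 3·i.

Final answer: -4 + 3·i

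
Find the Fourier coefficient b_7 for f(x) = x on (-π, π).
b_7 = (1/π) ∫_{-π}^{π} f(x)·sin(7x) dx.
Evaluate the integral (use parity and integration by parts as needed): b_7 = 2/7.

Final answer: 2/7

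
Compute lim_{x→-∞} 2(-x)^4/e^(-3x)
This is an ∞/∞ indeterminate form as x → -∞.
Compare growth rates of the dominant terms (exponentials ≫ polynomials ≫ logarithms), or apply L'Hôpital's rule; the quotient → 0.
Limit = 0.

Final answer: 0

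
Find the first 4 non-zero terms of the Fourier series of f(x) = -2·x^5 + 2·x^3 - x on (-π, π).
(-506 - 4·π^4 + 84·π^2)·sin(x) + (-12·π^2 + 19 + 2·π^4)·sin(2·x) + (-4·π^4/3 - 286/81 + 116·π^2/27)·sin(3·x) + (-9·π^2/4 + 43/32 + π^4)·sin(4·x)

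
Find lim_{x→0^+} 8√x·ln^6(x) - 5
The product is a 0·∞ indeterminate form at x → 0⁺.
Rewrite the product as 8·ln^6(x) / x^(-1/2) and apply L'Hôpital, or use the standard hierarchy x^(-1/2) ≫ |ln x|^6 as x → 0⁺.
The indeterminate product → 0, so the limit = -5.

Final answer: -5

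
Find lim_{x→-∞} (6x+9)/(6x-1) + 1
Evaluate the dominant behaviour as x → -∞; each term tends to a finite value or vanishes.
Limit = 2.

Final answer: 2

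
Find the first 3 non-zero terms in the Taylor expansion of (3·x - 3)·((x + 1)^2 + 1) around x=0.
3·x^3 + 3·x^2 - 6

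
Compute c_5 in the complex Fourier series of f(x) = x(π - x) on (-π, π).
Compute the real Fourier coefficients first: a_5 = 4/25, b_5 = 2·π/5.
Then c_5 = (a_5 − i·b_5)/2 = 2/25 - i·π/5.

Final answer: 2/25 - i·π/5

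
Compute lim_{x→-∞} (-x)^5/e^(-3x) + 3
The quotient is an ∞/∞ indeterminate form as x → -∞.
Compare growth rates of the dominant terms (exponentials ≫ polynomials ≫ logarithms), or apply L'Hôpital's rule; the quotient → 0.
Adding the constant: 0 + 3 = 3. Limit = 3.

Final answer: 3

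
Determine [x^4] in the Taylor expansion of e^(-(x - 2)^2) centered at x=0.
Expand to order 4: e^(-(x - 2)^2) = 19·x^4·e^(-4)/6 + 20·x^3·e^(-4)/3 + 7·x^2·e^(-4) + 4·x·e^(-4) + e^(-4) + O(x^5).
The coefficient of x^4 is 19·e^(-4)/6.

Final answer: 19·e^(-4)/6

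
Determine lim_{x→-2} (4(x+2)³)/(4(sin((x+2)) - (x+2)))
Both numerator and denominator → 0 as x → -2; this is a 0/0 indeterminate form.
Expand each to leading order near x = -2: numerator ~ 4·(x + 2)^3, denominator ~ -2·(x + 2)^3/3.
The limit of the ratio is -6.

Final answer: -6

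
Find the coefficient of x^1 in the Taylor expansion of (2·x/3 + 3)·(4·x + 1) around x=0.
Expand to order 1: (2·x/3 + 3)·(4·x + 1) = 38·x/3 + 3 + O(x^2).
The coefficient of x^1 is 38/3.

Final answer: 38/3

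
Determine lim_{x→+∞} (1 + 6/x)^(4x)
As x → +∞: write (1 + 6/x)^(4x) = ((1 + 6/x)^x)^4 → (e^6)^4 = e^24.
Limit = e^(24).

Final answer: e^(24)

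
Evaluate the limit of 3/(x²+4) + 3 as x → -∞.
Evaluate the dominant behaviour as x → -∞; each term tends to a finite value or vanishes.
Limit = 3.

Final answer: 3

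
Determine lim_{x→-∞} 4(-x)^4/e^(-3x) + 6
The quotient is an ∞/∞ indeterminate form as x → -∞.
Compare growth rates of the dominant terms (exponentials ≫ polynomials ≫ logarithms), or apply L'Hôpital's rule; the quotient → 0.
Adding the constant: 0 + 6 = 6. Limit = 6.

Final answer: 6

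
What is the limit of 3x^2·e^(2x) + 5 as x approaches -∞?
The product is a 0·∞ indeterminate form at x → -∞.
Rewrite the product as 3x^2 / e^(-2x) (an ∞/∞ form) and apply L'Hôpital, or use the standard hierarchy e^(2|x|) ≫ |x^2| as x → -∞.
The indeterminate product → 0, so the limit = 5.

Final answer: 5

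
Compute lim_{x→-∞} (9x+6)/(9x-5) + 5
Evaluate the dominant behaviour as x → -∞; each term tends to a finite value or vanishes.
Limit = 6.

Final answer: 6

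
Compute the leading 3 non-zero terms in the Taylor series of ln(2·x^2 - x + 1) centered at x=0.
5·x^3/3 + 3·x^2/2 - x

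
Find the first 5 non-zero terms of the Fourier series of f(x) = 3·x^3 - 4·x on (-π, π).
(-44 + 6·π^2)·sin(x) + (17/2 - 3·π^2)·sin(2·x) + (-4 + 2·π^2)·sin(3·x) + (41/16 - 3·π^2/2)·sin(4·x) + (-236/125 + 6·π^2/5)·sin(5·x)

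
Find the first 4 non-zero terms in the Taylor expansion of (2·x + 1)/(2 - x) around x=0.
5·x^3/16 + 5·x^2/8 + 5·x/4 + 1/2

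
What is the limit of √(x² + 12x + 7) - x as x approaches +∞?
This is an ∞ − ∞ indeterminate form.
Multiply and divide by the conjugate √(x²+12x + 7) + x; the x² terms cancel, leaving (12x + 7)/(√(x²+12x + 7)+x) → 12/2 = 6.
Limit = 6.

Final answer: 6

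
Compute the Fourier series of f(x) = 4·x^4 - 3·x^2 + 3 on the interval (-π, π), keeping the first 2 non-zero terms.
(204 - 32·π^2)·cos(x) - π^2 + 3 + 4·π^4/5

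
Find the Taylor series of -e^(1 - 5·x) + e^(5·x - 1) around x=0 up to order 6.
x^6·(-3125·e/144 + 3125·e^(-1)/144) + x^5·(625·e^(-1)/24 + 625·e/24) + x^4·(-625·e/24 + 625·e^(-1)/24) + x^3·(125·e^(-1)/6 + 125·e/6) + x^2·(-25·e/2 + 25·e^(-1)/2) + x·(5·e^(-1) + 5·e) - e + e^(-1)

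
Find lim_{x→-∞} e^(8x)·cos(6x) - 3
Evaluate the dominant behaviour as x → -∞; each term tends to a finite value or vanishes.
Limit = -3.

Final answer: -3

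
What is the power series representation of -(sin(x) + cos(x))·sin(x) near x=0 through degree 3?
2·x^3/3 - x^2 - x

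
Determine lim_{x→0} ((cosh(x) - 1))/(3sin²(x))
Both numerator and denominator → 0 as x → 0; this is a 0/0 indeterminate form.
Expand each to leading order near x = 0: numerator ~ x^2/2, denominator ~ 3·x^2.
The limit of the ratio is 1/6.

Final answer: 1/6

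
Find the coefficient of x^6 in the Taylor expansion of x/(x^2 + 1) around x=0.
Expand to order 6: x/(x^2 + 1) = x^5 - x^3 + x + O(x^7).
The coefficient of x^6 is 0.

Final answer: 0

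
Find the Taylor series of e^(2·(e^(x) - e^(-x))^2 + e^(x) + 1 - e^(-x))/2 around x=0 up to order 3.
53·e·x^3/6 + 5·e·x^2 + e·x + e/2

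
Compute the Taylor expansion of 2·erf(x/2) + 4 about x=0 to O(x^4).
-x^3/(6·√(π)) + 2·x/√(π) + 4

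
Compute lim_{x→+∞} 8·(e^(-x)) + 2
Evaluate the dominant behaviour as x → +∞; each term tends to a finite value or vanishes.
Limit = 2.

Final answer: 2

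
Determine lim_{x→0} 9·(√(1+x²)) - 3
Direct substitution at x = 0 gives 6.

Final answer: 6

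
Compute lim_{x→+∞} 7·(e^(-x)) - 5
Evaluate the dominant behaviour as x → +∞; each term tends to a finite value or vanishes.
Limit = -5.

Final answer: -5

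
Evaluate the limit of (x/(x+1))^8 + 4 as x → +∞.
As x → +∞: x/(x+1) = 1/(1 + 1/x) → 1, and the 8th power of a limit-1 base also → 1; with the additive constant, 1 + 4 = 5.
Limit = 5.

Final answer: 5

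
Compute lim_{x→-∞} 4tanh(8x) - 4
Evaluate the dominant behaviour as x → -∞; each term tends to a finite value or vanishes.
Limit = -8.

Final answer: -8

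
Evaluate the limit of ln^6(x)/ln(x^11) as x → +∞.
This is an ∞/∞ indeterminate form as x → +∞.
Write ln(x^11) = 11·ln(x), reducing the quotient to ln^5(x)/11 → ∞.
Limit = ∞.

Final answer: ∞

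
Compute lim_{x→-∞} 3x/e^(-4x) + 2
The quotient is an ∞/∞ indeterminate form as x → -∞.
Compare growth rates of the dominant terms (exponentials ≫ polynomials ≫ logarithms), or apply L'Hôpital's rule; the quotient → 0.
Adding the constant: 0 + 2 = 2. Limit = 2.

Final answer: 2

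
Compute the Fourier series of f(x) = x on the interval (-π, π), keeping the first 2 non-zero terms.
2·sin(x) - sin(2·x)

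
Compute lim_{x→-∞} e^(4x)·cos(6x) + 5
Evaluate the dominant behaviour as x → -∞; each term tends to a finite value or vanishes.
Limit = 5.

Final answer: 5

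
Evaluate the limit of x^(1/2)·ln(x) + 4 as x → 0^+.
The product is a 0·∞ indeterminate form at x → 0⁺.
Rewrite the product as ln(x) / x^(-1/2) and apply L'Hôpital, or use the standard hierarchy x^(-1/2) ≫ |ln x| as x → 0⁺.
The indeterminate product → 0, so the limit = 4.

Final answer: 4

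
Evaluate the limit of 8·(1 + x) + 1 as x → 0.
Direct substitution at x = 0 gives 9.

Final answer: 9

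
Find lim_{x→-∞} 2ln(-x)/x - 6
The quotient is an ∞/∞ indeterminate form as x → -∞.
Compare growth rates of the dominant terms (exponentials ≫ polynomials ≫ logarithms), or apply L'Hôpital's rule; the quotient → 0.
Adding the constant: 0 - 6 = -6. Limit = -6.

Final answer: -6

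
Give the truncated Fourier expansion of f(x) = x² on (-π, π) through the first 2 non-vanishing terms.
-4·cos(x) + π^2/3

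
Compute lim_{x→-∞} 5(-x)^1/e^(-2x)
This is an ∞/∞ indeterminate form as x → -∞.
Compare growth rates of the dominant terms (exponentials ≫ polynomials ≫ logarithms), or apply L'Hôpital's rule; the quotient → 0.
Limit = 0.

Final answer: 0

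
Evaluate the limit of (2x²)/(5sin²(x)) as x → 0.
Both numerator and denominator → 0 as x → 0; this is a 0/0 indeterminate form.
Expand each to leading order near x = 0: numerator ~ 2·x^2, denominator ~ 5·x^2.
The limit of the ratio is 2/5.

Final answer: 2/5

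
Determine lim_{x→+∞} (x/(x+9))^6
As x → +∞: x/(x+9) = 1/(1 + 9/x) → 1, and the 6th power of a limit-1 base also → 1.
Limit = 1.

Final answer: 1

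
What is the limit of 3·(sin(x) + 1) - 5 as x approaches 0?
Direct substitution at x = 0 gives -2.

Final answer: -2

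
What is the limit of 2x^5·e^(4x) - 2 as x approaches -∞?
The product is a 0·∞ indeterminate form at x → -∞.
Rewrite the product as 2x^5 / e^(-4x) (an ∞/∞ form) and apply L'Hôpital, or use the standard hierarchy e^(4|x|) ≫ |x^5| as x → -∞.
The indeterminate product → 0, so the limit = -2.

Final answer: -2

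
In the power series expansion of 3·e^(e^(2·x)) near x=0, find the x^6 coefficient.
Expand to order 6: 3·e^(e^(2·x)) = 812·e·x^6/15 + 208·e·x^5/5 + 30·e·x^4 + 20·e·x^3 + 12·e·x^2 + 6·e·x + 3·e + O(x^7).
The coefficient of x^6 is 812·e/15.

Final answer: 812·e/15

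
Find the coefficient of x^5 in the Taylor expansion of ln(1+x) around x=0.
Expand to order 5: ln(1+x) = x^5/5 - x^4/4 + x^3/3 - x^2/2 + x + O(x^6).
The coefficient of x^5 is 1/5.

Final answer: 1/5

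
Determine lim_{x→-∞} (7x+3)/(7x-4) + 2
Evaluate the dominant behaviour as x → -∞; each term tends to a finite value or vanishes.
Limit = 3.

Final answer: 3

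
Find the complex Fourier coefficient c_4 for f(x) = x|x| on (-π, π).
Compute the real Fourier coefficients first: a_4 = 0, b_4 = -π/2.
Then c_4 = (a_4 − i·b_4)/2 = i·π/4.

Final answer: i·π/4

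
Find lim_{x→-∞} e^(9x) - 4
Evaluate the dominant behaviour as x → -∞; each term tends to a finite value or vanishes.
Limit = -4.

Final answer: -4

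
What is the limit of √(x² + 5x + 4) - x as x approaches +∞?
This is an ∞ − ∞ indeterminate form.
Multiply and divide by the conjugate √(x²+5x + 4) + x; the x² terms cancel, leaving (5x + 4)/(√(x²+5x + 4)+x) → 5/2.
Limit = 5/2.

Final answer: 5/2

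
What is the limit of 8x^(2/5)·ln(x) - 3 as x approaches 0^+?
The product is a 0·∞ indeterminate form at x → 0⁺.
Rewrite the product as 8·ln(x) / x^(-2/5) and apply L'Hôpital, or use the standard hierarchy x^(-2/5) ≫ |ln x| as x → 0⁺.
The indeterminate product → 0, so the limit = -3.

Final answer: -3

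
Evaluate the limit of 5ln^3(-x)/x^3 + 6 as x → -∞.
The quotient is an ∞/∞ indeterminate form as x → -∞.
Compare growth rates of the dominant terms (exponentials ≫ polynomials ≫ logarithms), or apply L'Hôpital's rule; the quotient → 0.
Adding the constant: 0 + 6 = 6. Limit = 6.

Final answer: 6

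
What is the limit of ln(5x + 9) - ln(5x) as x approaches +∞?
This is an ∞ − ∞ indeterminate form.
Combine the logarithms: ln(5x+9) − ln(5x) = ln((5x+9)/(5x)) = ln(1 + 9/(5x)) → ln(1) = 0.
Limit = 0.

Final answer: 0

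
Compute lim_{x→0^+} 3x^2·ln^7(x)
This is a 0·∞ indeterminate form at x → 0⁺.
Rewrite the product as 3·ln^7(x) / x^(-2) and apply L'Hôpital, or use the standard hierarchy x^(-2) ≫ |ln x|^7 as x → 0⁺.
The indeterminate product → 0, so the limit = 0.

Final answer: 0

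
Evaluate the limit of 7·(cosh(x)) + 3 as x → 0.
Direct substitution at x = 0 gives 10.

Final answer: 10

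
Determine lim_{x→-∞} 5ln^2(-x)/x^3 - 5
The quotient is an ∞/∞ indeterminate form as x → -∞.
Compare growth rates of the dominant terms (exponentials ≫ polynomials ≫ logarithms), or apply L'Hôpital's rule; the quotient → 0.
Adding the constant: 0 - 5 = -5. Limit = -5.

Final answer: -5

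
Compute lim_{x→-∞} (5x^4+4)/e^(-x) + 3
The quotient is an ∞/∞ indeterminate form as x → -∞.
Compare growth rates of the dominant terms (exponentials ≫ polynomials ≫ logarithms), or apply L'Hôpital's rule; the quotient → 0.
Adding the constant: 0 + 3 = 3. Limit = 3.

Final answer: 3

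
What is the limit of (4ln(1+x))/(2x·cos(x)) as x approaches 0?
Both numerator and denominator → 0 as x → 0; this is a 0/0 indeterminate form.
Expand each to leading order near x = 0: numerator ~ 4·x, denominator ~ 2·x.
The limit of the ratio is 2.

Final answer: 2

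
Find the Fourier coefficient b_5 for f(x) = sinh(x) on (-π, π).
b_5 = (1/π) ∫_{-π}^{π} f(x)·sin(5x) dx.
Evaluate the integral (use parity and integration by parts as needed): b_5 = 5·sinh(π)/(13·π).

Final answer: 5·sinh(π)/(13·π)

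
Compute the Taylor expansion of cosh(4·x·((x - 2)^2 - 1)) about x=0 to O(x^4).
-192·x^3 + 72·x^2 + 1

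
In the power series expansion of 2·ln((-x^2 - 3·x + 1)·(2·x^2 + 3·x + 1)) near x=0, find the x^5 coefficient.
Expand to order 5: 2·ln((-x^2 - 3·x + 1)·(2·x^2 + 3·x + 1)) = -144·x^5 - 68·x^4 - 18·x^3 - 16·x^2 + O(x^6).
The coefficient of x^5 is -144.

Final answer: -144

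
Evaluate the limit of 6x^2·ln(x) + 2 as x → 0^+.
The product is a 0·∞ indeterminate form at x → 0⁺.
Rewrite the product as 6·ln(x) / x^(-2) and apply L'Hôpital, or use the standard hierarchy x^(-2) ≫ |ln x| as x → 0⁺.
The indeterminate product → 0, so the limit = 2.

Final answer: 2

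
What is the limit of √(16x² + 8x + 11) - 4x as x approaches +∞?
As x → +∞: multiply by the conjugate to get (8x+11)/(√(16x²+8x+11)+4x); the denominator ~ 8x, so the limit is 8/8 = 1.
Limit = 1.

Final answer: 1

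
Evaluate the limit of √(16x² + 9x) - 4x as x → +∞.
As x → +∞: multiply by the conjugate to get (9x)/(√(16x²+9x)+4x); the denominator ~ 8x, so the limit is 9/8.
Limit = 9/8.

Final answer: 9/8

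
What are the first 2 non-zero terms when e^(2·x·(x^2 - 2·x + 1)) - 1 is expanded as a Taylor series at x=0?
-2·x^2 + 2·x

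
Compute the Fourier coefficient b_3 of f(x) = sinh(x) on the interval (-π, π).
b_3 = (1/π) ∫_{-π}^{π} f(x)·sin(3x) dx.
Evaluate the integral (use parity and integration by parts as needed): b_3 = 3·sinh(π)/(5·π).

Final answer: 3·sinh(π)/(5·π)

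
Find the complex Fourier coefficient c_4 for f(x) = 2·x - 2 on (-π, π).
Compute the real Fourier coefficients first: a_4 = 0, b_4 = -1.
Then c_4 = (a_4 − i·b_4)/2 = i/2.

Final answer: i/2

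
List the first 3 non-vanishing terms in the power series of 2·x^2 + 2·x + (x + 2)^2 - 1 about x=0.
3·x^2 + 6·x + 3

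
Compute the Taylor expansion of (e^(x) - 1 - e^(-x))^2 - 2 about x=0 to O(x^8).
-x^7/1260 + 8·x^6/45 - x^5/30 + 4·x^4/3 - 2·x^3/3 + 4·x^2 - 4·x - 1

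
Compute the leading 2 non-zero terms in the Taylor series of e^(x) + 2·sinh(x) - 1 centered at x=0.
x^2/2 + 3·x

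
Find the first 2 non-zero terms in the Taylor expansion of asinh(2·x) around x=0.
-4·x^3/3 + 2·x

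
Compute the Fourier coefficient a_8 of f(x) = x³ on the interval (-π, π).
a_8 = (1/π) ∫_{-π}^{π} f(x)·cos(8x) dx.
Evaluate the integral (use parity and integration by parts as needed): a_8 = 0.

Final answer: 0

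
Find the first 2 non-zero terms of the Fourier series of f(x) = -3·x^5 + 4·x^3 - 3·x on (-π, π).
(-774 - 6·π^4 + 128·π^2)·sin(x) + (-19·π^2 + 63/2 + 3·π^4)·sin(2·x)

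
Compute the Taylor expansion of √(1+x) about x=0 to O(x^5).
-5·x^4/128 + x^3/16 - x^2/8 + x/2 + 1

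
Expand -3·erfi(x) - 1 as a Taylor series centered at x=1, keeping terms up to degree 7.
-3·erfi(1) - 1 - 6·e·(x - 1)/√(π) - 6·e·(x - 1)^2/√(π) - 6·e·(x - 1)^3/√(π) - 5·e·(x - 1)^4/√(π) - 19·e·(x - 1)^5/(5·√(π)) - 13·e·(x - 1)^6/(5·√(π)) - 173·e·(x - 1)^7/(105·√(π))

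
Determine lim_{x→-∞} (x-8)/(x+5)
Evaluate the dominant behaviour as x → -∞; each term tends to a finite value or vanishes.
Limit = 1.

Final answer: 1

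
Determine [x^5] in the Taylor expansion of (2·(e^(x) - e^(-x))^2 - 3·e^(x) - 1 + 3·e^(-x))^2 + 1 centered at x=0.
-479/10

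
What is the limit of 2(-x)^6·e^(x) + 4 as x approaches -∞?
The product is a 0·∞ indeterminate form at x → -∞.
Rewrite the product as 2(-x)^6 / e^(-x) (an ∞/∞ form) and apply L'Hôpital, or use the standard hierarchy e^(|x|) ≫ |(-x)^6| as x → -∞.
The indeterminate product → 0, so the limit = 4.

Final answer: 4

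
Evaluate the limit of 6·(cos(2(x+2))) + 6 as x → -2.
Direct substitution at x = -2 gives 12.

Final answer: 12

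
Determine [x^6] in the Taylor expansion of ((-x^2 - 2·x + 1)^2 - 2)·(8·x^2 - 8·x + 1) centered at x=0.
Expand to order 6: ((-x^2 - 2·x + 1)^2 - 2)·(8·x^2 - 8·x + 1) = 8·x^6 + 24·x^5 - 15·x^4 - 44·x^3 + 26·x^2 + 4·x - 1 + O(x^7).
The coefficient of x^6 is 8.

Final answer: 8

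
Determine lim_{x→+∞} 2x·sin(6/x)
As x → +∞: let u = 6/x → 0⁺; then 2·x·sin(6/x) = 2·6·sin(u)/u → 2·6·1 = 12.
Limit = 12.

Final answer: 12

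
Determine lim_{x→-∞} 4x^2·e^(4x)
This is a 0·∞ indeterminate form at x → -∞.
Rewrite the product as 4x^2 / e^(-4x) (an ∞/∞ form) and apply L'Hôpital, or use the standard hierarchy e^(4|x|) ≫ |x^2| as x → -∞.
The indeterminate product → 0, so the limit = 0.

Final answer: 0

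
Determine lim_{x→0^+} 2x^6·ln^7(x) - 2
The product is a 0·∞ indeterminate form at x → 0⁺.
Rewrite the product as 2·ln^7(x) / x^(-6) and apply L'Hôpital, or use the standard hierarchy x^(-6) ≫ |ln x|^7 as x → 0⁺.
The indeterminate product → 0, so the limit = -2.

Final answer: -2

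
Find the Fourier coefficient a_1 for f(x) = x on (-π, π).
a_1 = (1/π) ∫_{-π}^{π} f(x)·cos(1x) dx.
Evaluate the integral (use parity and integration by parts as needed): a_1 = 0.

Final answer: 0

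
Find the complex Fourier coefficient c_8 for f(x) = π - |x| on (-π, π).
Compute the real Fourier coefficients first: a_8 = 0, b_8 = 0.
Then c_8 = (a_8 − i·b_8)/2 = 0.

Final answer: 0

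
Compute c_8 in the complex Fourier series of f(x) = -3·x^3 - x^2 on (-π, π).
Compute the real Fourier coefficients first: a_8 = -1/16, b_8 = -9/128 + 3·π^2/4.
Then c_8 = (a_8 − i·b_8)/2 = -1/32 - 3·i·π^2/8 + 9·i/256.

Final answer: -1/32 - 3·i·π^2/8 + 9·i/256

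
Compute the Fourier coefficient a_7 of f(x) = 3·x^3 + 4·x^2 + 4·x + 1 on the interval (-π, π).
a_7 = (1/π) ∫_{-π}^{π} f(x)·cos(7x) dx.
Evaluate the integral (use parity and integration by parts as needed): a_7 = -16/49.

Final answer: -16/49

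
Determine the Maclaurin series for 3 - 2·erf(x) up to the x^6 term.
-2·x^5/(5·√(π)) + 4·x^3/(3·√(π)) - 4·x/√(π) + 3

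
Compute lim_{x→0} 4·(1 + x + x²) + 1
Direct substitution at x = 0 gives 5.

Final answer: 5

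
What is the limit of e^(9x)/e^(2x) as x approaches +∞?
This is an ∞/∞ indeterminate form as x → +∞.
Rewrite e^(9x)/e^(2x) = e^((9−2)x) = e^(7x); the exponent coefficient is 7 > 0 so e^(7x) → ∞.
Limit = ∞.

Final answer: ∞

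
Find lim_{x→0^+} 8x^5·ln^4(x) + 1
The product is a 0·∞ indeterminate form at x → 0⁺.
Rewrite the product as 8·ln^4(x) / x^(-5) and apply L'Hôpital, or use the standard hierarchy x^(-5) ≫ |ln x|^4 as x → 0⁺.
The indeterminate product → 0, so the limit = 1.

Final answer: 1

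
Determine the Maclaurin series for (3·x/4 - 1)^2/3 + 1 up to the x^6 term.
3·x^2/16 - x/2 + 4/3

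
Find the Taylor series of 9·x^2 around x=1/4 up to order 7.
9/16 + 9·(x - 1/4)/2 + 9·(x - 1/4)^2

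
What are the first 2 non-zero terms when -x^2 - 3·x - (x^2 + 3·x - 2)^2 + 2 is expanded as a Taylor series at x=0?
9·x - 2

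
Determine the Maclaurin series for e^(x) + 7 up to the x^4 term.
x^4/24 + x^3/6 + x^2/2 + x + 8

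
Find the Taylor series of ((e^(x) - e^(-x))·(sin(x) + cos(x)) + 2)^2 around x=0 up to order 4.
4·x^4/3 + 16·x^3/3 + 12·x^2 + 8·x + 4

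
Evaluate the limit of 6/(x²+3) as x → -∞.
Evaluate the dominant behaviour as x → -∞; each term tends to a finite value or vanishes.
Limit = 0.

Final answer: 0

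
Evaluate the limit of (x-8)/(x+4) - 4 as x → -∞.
Evaluate the dominant behaviour as x → -∞; each term tends to a finite value or vanishes.
Limit = -3.

Final answer: -3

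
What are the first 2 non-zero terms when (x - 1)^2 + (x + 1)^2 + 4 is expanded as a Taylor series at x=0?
2·x^2 + 6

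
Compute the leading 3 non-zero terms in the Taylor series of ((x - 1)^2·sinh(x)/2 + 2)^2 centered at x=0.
-15·x^2/4 + 2·x + 4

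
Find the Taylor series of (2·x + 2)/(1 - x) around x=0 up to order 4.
4·x^4 + 4·x^3 + 4·x^2 + 4·x + 2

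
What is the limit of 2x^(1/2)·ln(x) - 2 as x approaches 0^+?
The product is a 0·∞ indeterminate form at x → 0⁺.
Rewrite the product as 2·ln(x) / x^(-1/2) and apply L'Hôpital, or use the standard hierarchy x^(-1/2) ≫ |ln x| as x → 0⁺.
The indeterminate product → 0, so the limit = -2.

Final answer: -2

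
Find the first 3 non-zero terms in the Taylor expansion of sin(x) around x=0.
x^5/120 - x^3/6 + x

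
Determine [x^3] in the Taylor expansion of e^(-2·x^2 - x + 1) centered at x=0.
Expand to order 3: e^(-2·x^2 - x + 1) = 11·e·x^3/6 - 3·e·x^2/2 - e·x + e + O(x^4).
The coefficient of x^3 is 11·e/6.

Final answer: 11·e/6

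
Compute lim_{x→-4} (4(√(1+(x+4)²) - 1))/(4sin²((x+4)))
Both numerator and denominator → 0 as x → -4; this is a 0/0 indeterminate form.
Expand each to leading order near x = -4: numerator ~ 2·(x + 4)^2, denominator ~ 4·(x + 4)^2.
The limit of the ratio is 1/2.

Final answer: 1/2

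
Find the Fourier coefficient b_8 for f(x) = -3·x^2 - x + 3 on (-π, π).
b_8 = (1/π) ∫_{-π}^{π} f(x)·sin(8x) dx.
Evaluate the integral (use parity and integration by parts as needed): b_8 = 1/4.

Final answer: 1/4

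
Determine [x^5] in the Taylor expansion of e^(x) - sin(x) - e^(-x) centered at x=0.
Expand to order 5: e^(x) - sin(x) - e^(-x) = x^5/120 + x^3/2 + x + O(x^6).
The coefficient of x^5 is 1/120.

Final answer: 1/120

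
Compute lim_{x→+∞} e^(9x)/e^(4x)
This is an ∞/∞ indeterminate form as x → +∞.
Rewrite e^(9x)/e^(4x) = e^((9−4)x) = e^(5x); the exponent coefficient is 5 > 0 so e^(5x) → ∞.
Limit = ∞.

Final answer: ∞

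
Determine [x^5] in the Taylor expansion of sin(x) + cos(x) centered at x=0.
Expand to order 5: sin(x) + cos(x) = x^5/120 + x^4/24 - x^3/6 - x^2/2 + x + 1 + O(x^6).
The coefficient of x^5 is 1/120.

Final answer: 1/120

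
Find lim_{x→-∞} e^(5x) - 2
Evaluate the dominant behaviour as x → -∞; each term tends to a finite value or vanishes.
Limit = -2.

Final answer: -2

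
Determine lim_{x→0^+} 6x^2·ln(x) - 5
The product is a 0·∞ indeterminate form at x → 0⁺.
Rewrite the product as 6·ln(x) / x^(-2) and apply L'Hôpital, or use the standard hierarchy x^(-2) ≫ |ln x| as x → 0⁺.
The indeterminate product → 0, so the limit = -5.

Final answer: -5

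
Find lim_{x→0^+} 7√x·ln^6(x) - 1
The product is a 0·∞ indeterminate form at x → 0⁺.
Rewrite the product as 7·ln^6(x) / x^(-1/2) and apply L'Hôpital, or use the standard hierarchy x^(-1/2) ≫ |ln x|^6 as x → 0⁺.
The indeterminate product → 0, so the limit = -1.

Final answer: -1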